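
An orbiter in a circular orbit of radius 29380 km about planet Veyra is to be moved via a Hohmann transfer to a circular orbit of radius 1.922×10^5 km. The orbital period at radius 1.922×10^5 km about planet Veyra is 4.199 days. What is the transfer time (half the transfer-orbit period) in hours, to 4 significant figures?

t = 22.05 hours

From Kepler's third law T² = 4π²r³/μ at r = 1.922×10^5 km, T = 4.199 days = 4.199 × 86400 s = 3.627936×10^5 s: μ = 4π²r³/T² = 2.12961×10^6 km³/s².
The Hohmann ellipse has a_t = (r₁ + r₂)/2 = 1.1079×10^5 km.
By Kepler's third law the transfer-orbit period is T = 2π√(a_t³/μ), so t = T/2 = 79390 s.
Converting: 79390 s ÷ 3600 s/hour = 22.05 hours.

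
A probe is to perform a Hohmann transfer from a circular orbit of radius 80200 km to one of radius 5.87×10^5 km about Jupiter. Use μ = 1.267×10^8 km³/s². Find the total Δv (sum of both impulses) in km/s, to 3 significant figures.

Transfer-ellipse semi-major axis a_t = (r₁ + r₂)/2 = (80200 + 5.870×10^5)/2 = 3.336×10^5 km.
Circular speed at r₁: v₁ = √(μ/r₁) = √(1.267×10^8/80200) = 39.747 km/s.
Transfer-orbit speed at r₁ (v² = μ(2/r − 1/a)): v_p = √[μ(2/r₁ − 1/a_t)] = 52.724 km/s.
First burn Δv₁ = |v_p − v₁| = 12.98 km/s.
At r₂, v₂ = √(μ/r₂) = 14.6916 km/s.
Transfer-orbit speed at r₂: v_a = √[μ(2/r₂ − 1/a_t)] = 7.20350 km/s.
Second burn Δv₂ = |v₂ − v_a| = 7.488 km/s.
Total Δv = Δv₁ + Δv₂ = 20.47 km/s.

Δv = 20.5 km/s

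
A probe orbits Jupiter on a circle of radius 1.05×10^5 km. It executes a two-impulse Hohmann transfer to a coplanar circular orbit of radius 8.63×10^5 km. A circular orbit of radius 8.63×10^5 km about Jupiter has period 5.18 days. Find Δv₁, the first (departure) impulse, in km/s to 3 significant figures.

Δv₁ = 11.6 km/s

From Kepler's third law T² = 4π²r³/μ at r = 8.63×10^5 km, T = 5.18 days = 5.18 × 86400 s = 4.47552×10^5 s: μ = 4π²r³/T² = 1.26679×10^8 km³/s².
Transfer-ellipse semi-major axis a_t = (r₁ + r₂)/2 = (1.050×10^5 + 8.630×10^5)/2 = 4.840×10^5 km.
Circular speed at r = 1.050×10^5 km: v_c = √(μ/r) = 34.73 km/s.
Vis-viva on the transfer ellipse at r = 1.050×10^5 km gives v_t = √[μ(2/r − 1/a_t)] = 46.38 km/s.
Δv₁ = |v_t − v_c| = |46.38 − 34.73| = 11.65 km/s.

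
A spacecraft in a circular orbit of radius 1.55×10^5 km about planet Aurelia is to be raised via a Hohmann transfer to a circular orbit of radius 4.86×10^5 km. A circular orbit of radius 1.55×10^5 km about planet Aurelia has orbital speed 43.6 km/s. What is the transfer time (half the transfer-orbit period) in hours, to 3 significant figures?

t = 9.22 hours

From the circular-orbit relation v² = μ/r at r = 1.55×10^5 km: μ = v²r = (43.6)² × 1.55×10^5 = 2.94649×10^8 km³/s².
Transfer-ellipse semi-major axis a_t = (r₁ + r₂)/2 = (1.550×10^5 + 4.860×10^5)/2 = 3.205×10^5 km.
By Kepler's third law the transfer-orbit period is T = 2π√(a_t³/μ), so t = T/2 = 33208 s.
Converting: 33208 s ÷ 3600 s/hour = 9.22 hours.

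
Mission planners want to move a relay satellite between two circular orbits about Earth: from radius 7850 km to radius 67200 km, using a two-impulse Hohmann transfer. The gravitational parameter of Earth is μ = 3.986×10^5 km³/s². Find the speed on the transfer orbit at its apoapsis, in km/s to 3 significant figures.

Transfer-ellipse semi-major axis a_t = (r₁ + r₂)/2 = (7850 + 67200)/2 = 37525 km.
At apoapsis, r = 67200 km.
From the vis-viva equation, v = √[μ(2/r − 1/a_t)] = 1.114 km/s.

v = 1.11 km/s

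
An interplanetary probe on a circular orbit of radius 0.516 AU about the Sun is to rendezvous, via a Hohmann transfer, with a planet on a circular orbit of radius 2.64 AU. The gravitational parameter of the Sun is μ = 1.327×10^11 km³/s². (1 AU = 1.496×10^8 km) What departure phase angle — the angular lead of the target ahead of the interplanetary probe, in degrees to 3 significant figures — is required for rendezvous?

φ = 96.8°

In km: r₁ = 0.516 × 1.496×10^8 = 7.71936×10^7 km; r₂ = 2.64 × 1.496×10^8 = 3.94944×10^8 km.
Transfer-ellipse semi-major axis a_t = (r₁ + r₂)/2 = (7.71936×10^7 + 3.94944×10^8)/2 = 2.360688×10^8 km.
Transfer time t = π√(a_t³/μ) = 3.1280×10^7 s.
Target angular speed ω₂ = √(μ/r₂³) = 4.6412×10^-8 rad/s.
Angle swept by the target during transfer: ω₂·t = 1.4518 rad = 83.18°.
Arrival is 180° from departure on the ellipse, so φ = 180° − 83.18° = 96.8°.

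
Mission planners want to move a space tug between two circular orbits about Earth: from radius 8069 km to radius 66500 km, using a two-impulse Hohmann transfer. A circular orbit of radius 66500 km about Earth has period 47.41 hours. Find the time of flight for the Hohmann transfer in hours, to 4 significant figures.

t = 9.952 hours

From Kepler's third law T² = 4π²r³/μ at r = 66500 km, T = 47.41 hours = 47.41 × 3600 s = 1.70676×10^5 s: μ = 4π²r³/T² = 3.98547×10^5 km³/s².
Transfer-ellipse semi-major axis a_t = (r₁ + r₂)/2 = (8069 + 66500)/2 = 37284.5 km.
By Kepler's third law the transfer-orbit period is T = 2π√(a_t³/μ), so t = T/2 = 35826 s.
Converting: 35826 s ÷ 3600 s/hour = 9.952 hours.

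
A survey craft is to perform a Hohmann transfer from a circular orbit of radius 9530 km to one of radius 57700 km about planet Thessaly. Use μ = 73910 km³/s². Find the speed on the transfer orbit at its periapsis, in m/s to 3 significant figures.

v = 3650 m/s

Transfer-ellipse semi-major axis a_t = (r₁ + r₂)/2 = (9530 + 57700)/2 = 33615 km.
At periapsis, r = 9530 km.
Vis-viva: v = √[μ(2/r − 1/a_t)] = √[73910 × (2/9530 − 1/33615)] = 3.649 km/s.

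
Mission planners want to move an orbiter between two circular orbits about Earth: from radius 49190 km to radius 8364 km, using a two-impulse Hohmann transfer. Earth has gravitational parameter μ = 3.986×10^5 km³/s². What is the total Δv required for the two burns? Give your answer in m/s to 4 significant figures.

Δv = 3434 m/s

Transfer-ellipse semi-major axis a_t = (r₁ + r₂)/2 = (49190 + 8364)/2 = 28777 km.
Circular speed at r₁: v₁ = √(μ/r₁) = √(3.986×10^5/49190) = 2.847 km/s.
On the transfer ellipse at r₁, v² = μ(2/r − 1/a) gives v_a = √[μ(2/r₁ − 1/a_t)] = 1.535 km/s.
First burn Δv₁ = |v_a − v₁| = 1.312 km/s.
At r₂, v₂ = √(μ/r₂) = 6.9034 km/s.
Transfer-orbit speed at r₂: v_p = √[μ(2/r₂ − 1/a_t)] = 9.0256 km/s.
Second burn Δv₂ = |v₂ − v_p| = 2.122 km/s.
Δv = Δv₁ + Δv₂ = 1.312 + 2.122 = 3.434 km/s.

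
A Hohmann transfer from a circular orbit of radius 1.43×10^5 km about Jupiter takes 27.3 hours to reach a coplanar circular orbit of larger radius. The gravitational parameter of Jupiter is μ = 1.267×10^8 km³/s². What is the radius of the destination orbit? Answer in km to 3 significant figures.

Transfer time t = 27.3 hours = 98280 s, and t = π√(a_t³/μ).
So a_t = (μ t²/π²)^(1/3) = (1.267×10^8 × (98280)² / π²)^(1/3) = 4.9866×10^5 km.
Since a_t = (r₁ + r₂)/2, r₂ = 2a_t − r₁ = 2×4.9866×10^5 − 1.430×10^5 = 8.5432×10^5 km.

r₂ = 8.54×10^5 km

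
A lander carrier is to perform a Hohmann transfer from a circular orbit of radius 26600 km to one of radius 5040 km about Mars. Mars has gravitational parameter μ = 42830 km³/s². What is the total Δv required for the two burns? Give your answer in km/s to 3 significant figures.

Δv = 1.42 km/s

Transfer-ellipse semi-major axis a_t = (r₁ + r₂)/2 = (26600 + 5040)/2 = 15820 km.
At r₁ the circular-orbit speed is v₁ = √(μ/r₁) = 1.2689 km/s.
On the transfer ellipse at r₁, vis-viva gives v_a = √[μ(2/r₁ − 1/a_t)] = 0.71622 km/s.
First burn Δv₁ = |v_a − v₁| = 0.5527 km/s.
Circular speed at r₂: v₂ = √(μ/r₂) = 2.9151 km/s.
Transfer-orbit speed at r₂: v_p = √[μ(2/r₂ − 1/a_t)] = 3.7800 km/s.
Second burn Δv₂ = |v₂ − v_p| = 0.8649 km/s.
Δv = Δv₁ + Δv₂ = 0.5527 + 0.8649 = 1.418 km/s.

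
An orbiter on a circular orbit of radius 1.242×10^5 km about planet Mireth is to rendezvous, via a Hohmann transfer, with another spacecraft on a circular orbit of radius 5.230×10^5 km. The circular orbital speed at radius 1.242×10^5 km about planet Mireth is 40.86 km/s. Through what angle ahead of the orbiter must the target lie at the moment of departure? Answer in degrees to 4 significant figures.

From the circular-orbit relation v² = μ/r at r = 1.242×10^5 km: μ = v²r = (40.86)² × 1.242×10^5 = 2.07357×10^8 km³/s².
Transfer-ellipse semi-major axis a_t = (r₁ + r₂)/2 = (1.242×10^5 + 5.230×10^5)/2 = 3.236×10^5 km.
Transfer time t = π√(a_t³/μ) = 40160 s.
Target angular speed ω₂ = √(μ/r₂³) = 3.807×10^-5 rad/s.
Angle swept by the target during transfer: ω₂·t = 1.529 rad = 87.61°.
The orbiter traverses 180° on the transfer ellipse, so the target must lead by 180° − 87.61° = 92.39°.

φ = 92.39°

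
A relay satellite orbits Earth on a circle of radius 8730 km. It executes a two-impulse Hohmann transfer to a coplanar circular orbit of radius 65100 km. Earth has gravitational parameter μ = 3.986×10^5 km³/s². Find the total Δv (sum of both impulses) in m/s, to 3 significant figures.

Δv = 3490 m/s

Semi-major axis of the transfer orbit: a_t = (8730 + 65100)/2 = 36915 km.
At r₁ the circular-orbit speed is v₁ = √(μ/r₁) = 6.757 km/s.
On the transfer ellipse at r₁, vis-viva equation gives v_p = √[μ(2/r₁ − 1/a_t)] = 8.973 km/s.
First burn Δv₁ = |v_p − v₁| = 2.216 km/s.
At r₂, v₂ = √(μ/r₂) = 2.474 km/s.
Transfer-orbit speed at r₂: v_a = √[μ(2/r₂ − 1/a_t)] = 1.203 km/s.
Second burn Δv₂ = |v₂ − v_a| = 1.271 km/s.
Total Δv = Δv₁ + Δv₂ = 3.487 km/s.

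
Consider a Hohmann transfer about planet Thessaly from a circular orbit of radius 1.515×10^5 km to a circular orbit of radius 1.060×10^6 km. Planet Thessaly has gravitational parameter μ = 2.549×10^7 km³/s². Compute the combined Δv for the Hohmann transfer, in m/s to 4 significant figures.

Δv = 6639 m/s

Transfer-ellipse semi-major axis a_t = (r₁ + r₂)/2 = (1.515×10^5 + 1.060×10^6)/2 = 6.0575×10^5 km.
At r₁ the circular-orbit speed is v₁ = √(μ/r₁) = 12.971 km/s.
On the transfer ellipse at r₁, vis-viva equation gives v_p = √[μ(2/r₁ − 1/a_t)] = 17.159 km/s.
First burn Δv₁ = |v_p − v₁| = 4.188 km/s.
At r₂, v₂ = √(μ/r₂) = 4.9038 km/s.
Transfer-orbit speed at r₂: v_a = √[μ(2/r₂ − 1/a_t)] = 2.4524 km/s.
Second burn Δv₂ = |v₂ − v_a| = 2.451 km/s.
Total Δv = Δv₁ + Δv₂ = 6.639 km/s.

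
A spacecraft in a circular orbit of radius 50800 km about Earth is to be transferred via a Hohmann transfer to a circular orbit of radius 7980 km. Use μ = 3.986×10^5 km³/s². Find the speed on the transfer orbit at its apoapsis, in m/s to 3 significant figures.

Semi-major axis of the transfer orbit: a_t = (50800 + 7980)/2 = 29390 km.
At apoapsis, r = 50800 km.
From the vis-viva equation, v = √[μ(2/r − 1/a_t)] = 1.460 km/s.

v = 1460 m/s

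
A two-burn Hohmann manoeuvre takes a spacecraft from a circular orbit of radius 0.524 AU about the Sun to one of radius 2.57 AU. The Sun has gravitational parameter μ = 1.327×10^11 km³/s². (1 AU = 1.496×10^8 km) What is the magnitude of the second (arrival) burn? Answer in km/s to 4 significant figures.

Δv₂ = 7.766 km/s

In km: r₁ = 0.524 × 1.496×10^8 = 7.83904×10^7 km; r₂ = 2.57 × 1.496×10^8 = 3.84472×10^8 km.
The Hohmann ellipse has a_t = (r₁ + r₂)/2 = 2.314312×10^8 km.
Circular speed at r = 3.84472×10^8 km: v_c = √(μ/r) = 18.578 km/s.
Transfer-orbit speed at the same r (vis-viva, a = a_t): v_t = √[μ(2/r − 1/a_t)] = 10.812 km/s.
Δv₂ = |v_t − v_c| = |10.812 − 18.578| = 7.766 km/s.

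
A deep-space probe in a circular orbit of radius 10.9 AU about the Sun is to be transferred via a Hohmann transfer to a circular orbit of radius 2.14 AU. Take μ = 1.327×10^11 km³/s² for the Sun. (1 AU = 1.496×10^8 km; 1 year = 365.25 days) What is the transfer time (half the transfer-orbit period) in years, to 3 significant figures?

In km: r₁ = 10.9 × 1.496×10^8 = 1.63064×10^9 km; r₂ = 2.14 × 1.496×10^8 = 3.20144×10^8 km.
Semi-major axis of the transfer orbit: a_t = (1.63064×10^9 + 3.20144×10^8)/2 = 9.75392×10^8 km.
Transfer time t = π√(a_t³/μ) = π√((9.75392×10^8)³ / 1.327×10^11) = 2.627×10^8 s.
Converting: 2.627×10^8 s ÷ 3.15576×10^7 s/year (365.25 × 86400) = 8.32 years.

t = 8.32 years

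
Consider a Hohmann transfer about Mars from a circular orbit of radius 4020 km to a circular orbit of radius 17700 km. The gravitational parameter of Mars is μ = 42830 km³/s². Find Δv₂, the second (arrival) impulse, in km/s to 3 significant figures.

Δv₂ = 0.609 km/s

Semi-major axis of the transfer orbit: a_t = (4020 + 17700)/2 = 10860 km.
Circular speed at r = 17700 km: v_c = √(μ/r) = 1.55556 km/s.
Transfer-orbit speed at the same r (vis-viva, a = a_t): v_t = √[μ(2/r − 1/a_t)] = 0.946424 km/s.
Δv₂ = |v_t − v_c| = |0.946424 − 1.55556| = 0.6091 km/s.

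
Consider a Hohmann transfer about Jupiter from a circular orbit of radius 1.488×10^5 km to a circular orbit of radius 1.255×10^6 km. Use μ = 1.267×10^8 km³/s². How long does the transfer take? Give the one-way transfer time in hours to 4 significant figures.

t = 45.59 hours

The Hohmann ellipse has a_t = (r₁ + r₂)/2 = 7.019×10^5 km.
By Kepler's third law the transfer-orbit period is T = 2π√(a_t³/μ), so t = T/2 = 1.6412×10^5 s.
Converting: 1.6412×10^5 s ÷ 3600 s/hour = 45.59 hours.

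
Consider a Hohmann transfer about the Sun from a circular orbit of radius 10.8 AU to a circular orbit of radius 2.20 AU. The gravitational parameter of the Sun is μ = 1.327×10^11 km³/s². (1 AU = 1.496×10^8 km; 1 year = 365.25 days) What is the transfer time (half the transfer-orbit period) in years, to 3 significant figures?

In km: r₁ = 10.8 × 1.496×10^8 = 1.61568×10^9 km; r₂ = 2.20 × 1.496×10^8 = 3.2912×10^8 km.
Semi-major axis of the transfer orbit: a_t = (1.61568×10^9 + 3.2912×10^8)/2 = 9.724×10^8 km.
Transfer time t = π√(a_t³/μ) = π√((9.724×10^8)³ / 1.327×10^11) = 2.615×10^8 s.
Converting: 2.615×10^8 s ÷ 3.15576×10^7 s/year (365.25 × 86400) = 8.29 years.

t = 8.29 years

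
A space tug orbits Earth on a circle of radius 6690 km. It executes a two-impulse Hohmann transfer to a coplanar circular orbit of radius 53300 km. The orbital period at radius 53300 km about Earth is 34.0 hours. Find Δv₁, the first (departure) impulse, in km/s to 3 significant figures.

Δv₁ = 2.57 km/s

From Kepler's third law T² = 4π²r³/μ at r = 53300 km, T = 34.0 hours = 34.0 × 3600 s = 1.224×10^5 s: μ = 4π²r³/T² = 3.99005×10^5 km³/s².
Semi-major axis of the transfer orbit: a_t = (6690 + 53300)/2 = 29995 km.
Circular speed at r = 6690 km: v_c = √(μ/r) = 7.7228 km/s.
Vis-viva on the transfer ellipse at r = 6690 km gives v_t = √[μ(2/r − 1/a_t)] = 10.295 km/s.
Δv₁ = |v_t − v_c| = |10.295 − 7.7228| = 2.572 km/s.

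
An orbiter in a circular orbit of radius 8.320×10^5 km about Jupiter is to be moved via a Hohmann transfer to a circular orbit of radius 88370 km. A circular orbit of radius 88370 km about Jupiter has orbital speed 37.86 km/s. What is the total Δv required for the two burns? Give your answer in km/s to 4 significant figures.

From the circular-orbit relation v² = μ/r at r = 88370 km: μ = v²r = (37.86)² × 88370 = 1.26668×10^8 km³/s².
Transfer-ellipse semi-major axis a_t = (r₁ + r₂)/2 = (8.320×10^5 + 88370)/2 = 4.60185×10^5 km.
Circular speed at r₁: v₁ = √(μ/r₁) = √(1.26668×10^8/8.320×10^5) = 12.339 km/s.
On the transfer ellipse at r₁, v² = μ(2/r − 1/a) gives v_a = √[μ(2/r₁ − 1/a_t)] = 5.4070 km/s.
First burn Δv₁ = |v_a − v₁| = 6.932 km/s.
Circular speed at r₂: v₂ = √(μ/r₂) = 37.86 km/s.
Transfer-orbit speed at r₂: v_p = √[μ(2/r₂ − 1/a_t)] = 50.91 km/s.
Second burn Δv₂ = |v₂ − v_p| = 13.05 km/s.
Total Δv = Δv₁ + Δv₂ = 19.98 km/s.

Δv = 19.98 km/s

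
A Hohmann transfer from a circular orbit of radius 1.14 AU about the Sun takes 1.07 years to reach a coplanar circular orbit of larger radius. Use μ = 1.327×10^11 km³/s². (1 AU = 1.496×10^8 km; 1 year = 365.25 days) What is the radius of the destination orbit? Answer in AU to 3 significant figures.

In km: r₁ = 1.14 × 1.496×10^8 = 1.70544×10^8 km.
Transfer time t = 1.07 years × 365.25 × 86400 s = 3.3766632×10^7 s, and t = π√(a_t³/μ).
So a_t = (μ t²/π²)^(1/3) = (1.327×10^11 × (3.3766632×10^7)² / π²)^(1/3) = 2.4842×10^8 km.
Since a_t = (r₁ + r₂)/2, r₂ = 2a_t − r₁ = 2×2.4842×10^8 − 1.70544×10^8 = 3.26296×10^8 km.
In AU: r₂ = 3.26296×10^8 / 1.496×10^8 = 2.18 AU.

r₂ = 2.18 AU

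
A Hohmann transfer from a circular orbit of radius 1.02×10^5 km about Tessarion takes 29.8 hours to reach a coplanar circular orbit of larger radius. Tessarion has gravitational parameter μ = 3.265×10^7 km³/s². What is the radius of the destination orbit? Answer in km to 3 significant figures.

r₂ = 5.71×10^5 km

Transfer time t = 29.8 hours = 1.0728×10^5 s, and t = π√(a_t³/μ).
So a_t = (μ t²/π²)^(1/3) = (3.265×10^7 × (1.0728×10^5)² / π²)^(1/3) = 3.3641×10^5 km.
Since a_t = (r₁ + r₂)/2, r₂ = 2a_t − r₁ = 2×3.3641×10^5 − 1.020×10^5 = 5.7082×10^5 km.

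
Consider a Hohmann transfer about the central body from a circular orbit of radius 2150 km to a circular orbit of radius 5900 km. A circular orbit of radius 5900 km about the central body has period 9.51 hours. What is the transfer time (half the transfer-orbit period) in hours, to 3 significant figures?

t = 2.68 hours

From Kepler's third law T² = 4π²r³/μ at r = 5900 km, T = 9.51 hours = 9.51 × 3600 s = 34236 s: μ = 4π²r³/T² = 6917.51 km³/s².
Semi-major axis of the transfer orbit: a_t = (2150 + 5900)/2 = 4025 km.
Transfer time t = π√(a_t³/μ) = π√((4025)³ / 6917.51) = 9645 s.
Converting: 9645 s ÷ 3600 s/hour = 2.68 hours.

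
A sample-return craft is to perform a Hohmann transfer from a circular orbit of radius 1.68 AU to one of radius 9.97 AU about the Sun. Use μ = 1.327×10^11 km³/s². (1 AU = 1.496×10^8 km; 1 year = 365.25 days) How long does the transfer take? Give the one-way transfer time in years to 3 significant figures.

t = 7.03 years

In km: r₁ = 1.68 × 1.496×10^8 = 2.51328×10^8 km; r₂ = 9.97 × 1.496×10^8 = 1.491512×10^9 km.
Semi-major axis of the transfer orbit: a_t = (2.51328×10^8 + 1.491512×10^9)/2 = 8.7142×10^8 km.
Half the transfer-orbit period gives t = π√(a_t³/μ) = 2.218×10^8 s.
Converting: 2.218×10^8 s ÷ 3.15576×10^7 s/year (365.25 × 86400) = 7.03 years.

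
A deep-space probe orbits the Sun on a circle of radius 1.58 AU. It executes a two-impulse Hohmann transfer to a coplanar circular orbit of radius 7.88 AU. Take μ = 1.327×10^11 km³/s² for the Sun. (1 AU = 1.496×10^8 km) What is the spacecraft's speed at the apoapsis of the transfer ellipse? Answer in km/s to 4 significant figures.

In km: r₁ = 1.58 × 1.496×10^8 = 2.36368×10^8 km; r₂ = 7.88 × 1.496×10^8 = 1.178848×10^9 km.
The Hohmann ellipse has a_t = (r₁ + r₂)/2 = 7.07608×10^8 km.
The apoapsis of the transfer ellipse is at r = 1.178848×10^9 km.
Vis-viva: v = √[μ(2/r − 1/a_t)] = √[1.327×10^11 × (2/1.178848×10^9 − 1/7.07608×10^8)] = 6.132 km/s.

v = 6.132 km/s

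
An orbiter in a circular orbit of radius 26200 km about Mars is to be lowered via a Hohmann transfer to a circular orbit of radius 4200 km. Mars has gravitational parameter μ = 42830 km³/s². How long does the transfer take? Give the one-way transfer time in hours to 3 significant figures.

t = 7.90 hours

Transfer-ellipse semi-major axis a_t = (r₁ + r₂)/2 = (26200 + 4200)/2 = 15200 km.
Transfer time t = π√(a_t³/μ) = π√((15200)³ / 42830) = 28450 s.
Converting: 28450 s ÷ 3600 s/hour = 7.90 hours.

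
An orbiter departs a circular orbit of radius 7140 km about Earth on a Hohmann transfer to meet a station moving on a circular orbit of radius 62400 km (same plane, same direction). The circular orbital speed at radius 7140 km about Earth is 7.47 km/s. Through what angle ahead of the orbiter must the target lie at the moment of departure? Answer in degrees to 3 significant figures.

φ = 105°

From the circular-orbit relation v² = μ/r at r = 7140 km: μ = v²r = (7.47)² × 7140 = 3.98418×10^5 km³/s².
Transfer-ellipse semi-major axis a_t = (r₁ + r₂)/2 = (7140 + 62400)/2 = 34770 km.
The half-period of the transfer ellipse is t = π√(a_t³/μ) = 32269 s.
The target's mean motion on its circular orbit is ω₂ = √(μ/r₂³) = 4.0494×10^-5 rad/s.
Angle swept by the target during transfer: ω₂·t = 1.3067 rad = 74.87°.
Arrival is 180° from departure on the ellipse, so φ = 180° − 74.87° = 105°.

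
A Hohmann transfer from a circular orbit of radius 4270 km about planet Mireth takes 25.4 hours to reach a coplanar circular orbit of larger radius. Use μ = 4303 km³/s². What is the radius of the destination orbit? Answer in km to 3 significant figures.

Transfer time t = 25.4 hours = 91440 s, and t = π√(a_t³/μ).
So a_t = (μ t²/π²)^(1/3) = (4303 × (91440)² / π²)^(1/3) = 15390 km.
Since a_t = (r₁ + r₂)/2, r₂ = 2a_t − r₁ = 2×15390 − 4270 = 26510 km.

r₂ = 26500 km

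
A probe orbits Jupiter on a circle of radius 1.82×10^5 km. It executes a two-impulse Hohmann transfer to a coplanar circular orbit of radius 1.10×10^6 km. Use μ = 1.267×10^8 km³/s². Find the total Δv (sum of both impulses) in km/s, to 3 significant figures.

Δv = 13.2 km/s

Semi-major axis of the transfer orbit: a_t = (1.820×10^5 + 1.100×10^6)/2 = 6.410×10^5 km.
At r₁ the circular-orbit speed is v₁ = √(μ/r₁) = 26.385 km/s.
On the transfer ellipse at r₁, v² = μ(2/r − 1/a) gives v_p = √[μ(2/r₁ − 1/a_t)] = 34.564 km/s.
First burn Δv₁ = |v_p − v₁| = 8.179 km/s.
Circular speed at r₂: v₂ = √(μ/r₂) = 10.7323 km/s.
Transfer-orbit speed at r₂: v_a = √[μ(2/r₂ − 1/a_t)] = 5.71872 km/s.
Second burn Δv₂ = |v₂ − v_a| = 5.014 km/s.
Δv = Δv₁ + Δv₂ = 8.179 + 5.014 = 13.19 km/s.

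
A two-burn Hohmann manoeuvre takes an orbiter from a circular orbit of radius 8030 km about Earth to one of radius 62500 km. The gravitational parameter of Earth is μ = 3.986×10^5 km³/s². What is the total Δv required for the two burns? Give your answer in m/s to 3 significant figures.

The Hohmann ellipse has a_t = (r₁ + r₂)/2 = 35265 km.
At r₁ the circular-orbit speed is v₁ = √(μ/r₁) = 7.045 km/s.
Transfer-orbit speed at r₁ (vis-viva equation): v_p = √[μ(2/r₁ − 1/a_t)] = 9.379 km/s.
First burn Δv₁ = |v_p − v₁| = 2.334 km/s.
Circular speed at r₂: v₂ = √(μ/r₂) = 2.525 km/s.
Transfer-orbit speed at r₂: v_a = √[μ(2/r₂ − 1/a_t)] = 1.205 km/s.
Second burn Δv₂ = |v₂ − v_a| = 1.320 km/s.
Δv = Δv₁ + Δv₂ = 2.334 + 1.320 = 3.654 km/s.

Δv = 3650 m/s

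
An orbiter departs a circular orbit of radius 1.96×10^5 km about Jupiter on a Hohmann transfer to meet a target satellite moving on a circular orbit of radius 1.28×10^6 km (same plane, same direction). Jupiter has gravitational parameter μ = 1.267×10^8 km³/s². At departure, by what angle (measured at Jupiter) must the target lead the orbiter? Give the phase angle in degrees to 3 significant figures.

Transfer-ellipse semi-major axis a_t = (r₁ + r₂)/2 = (1.960×10^5 + 1.280×10^6)/2 = 7.380×10^5 km.
The half-period of the transfer ellipse is t = π√(a_t³/μ) = 1.7695×10^5 s.
The target's mean motion on its circular orbit is ω₂ = √(μ/r₂³) = 7.7727×10^-6 rad/s.
Angle swept by the target during transfer: ω₂·t = 1.3754 rad = 78.80°.
The orbiter traverses 180° on the transfer ellipse, so the target must lead by 180° − 78.80° = 101°.

φ = 101°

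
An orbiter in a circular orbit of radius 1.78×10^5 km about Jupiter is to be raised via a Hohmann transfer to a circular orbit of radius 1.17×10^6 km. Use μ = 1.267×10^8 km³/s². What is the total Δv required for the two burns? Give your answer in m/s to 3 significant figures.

Δv = 13500 m/s

Semi-major axis of the transfer orbit: a_t = (1.780×10^5 + 1.170×10^6)/2 = 6.740×10^5 km.
At r₁ the circular-orbit speed is v₁ = √(μ/r₁) = 26.6795 km/s.
On the transfer ellipse at r₁, vis-viva gives v_p = √[μ(2/r₁ − 1/a_t)] = 35.1513 km/s.
First burn Δv₁ = |v_p − v₁| = 8.472 km/s.
At r₂, v₂ = √(μ/r₂) = 10.406 km/s.
Transfer-orbit speed at r₂: v_a = √[μ(2/r₂ − 1/a_t)] = 5.3478 km/s.
Second burn Δv₂ = |v₂ − v_a| = 5.058 km/s.
Total Δv = Δv₁ + Δv₂ = 13.53 km/s.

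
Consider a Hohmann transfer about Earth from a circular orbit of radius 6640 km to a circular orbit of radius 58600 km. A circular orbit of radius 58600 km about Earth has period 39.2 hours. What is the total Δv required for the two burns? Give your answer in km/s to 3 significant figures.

From Kepler's third law T² = 4π²r³/μ at r = 58600 km, T = 39.2 hours = 39.2 × 3600 s = 1.4112×10^5 s: μ = 4π²r³/T² = 3.98910×10^5 km³/s².
Transfer-ellipse semi-major axis a_t = (r₁ + r₂)/2 = (6640 + 58600)/2 = 32620 km.
Circular speed at r₁: v₁ = √(μ/r₁) = √(3.98910×10^5/6640) = 7.7509 km/s.
On the transfer ellipse at r₁, vis-viva gives v_p = √[μ(2/r₁ − 1/a_t)] = 10.389 km/s.
First burn Δv₁ = |v_p − v₁| = 2.638 km/s.
At r₂, v₂ = √(μ/r₂) = 2.609 km/s.
Transfer-orbit speed at r₂: v_a = √[μ(2/r₂ − 1/a_t)] = 1.177 km/s.
Second burn Δv₂ = |v₂ − v_a| = 1.432 km/s.
Δv = Δv₁ + Δv₂ = 2.638 + 1.432 = 4.070 km/s.

Δv = 4.07 km/s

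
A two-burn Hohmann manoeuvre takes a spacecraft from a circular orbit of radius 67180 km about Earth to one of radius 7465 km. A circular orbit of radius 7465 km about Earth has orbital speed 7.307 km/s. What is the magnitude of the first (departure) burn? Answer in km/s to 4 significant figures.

Δv₁ = 1.346 km/s

From the circular-orbit relation v² = μ/r at r = 7465 km: μ = v²r = (7.307)² × 7465 = 3.98573×10^5 km³/s².
Semi-major axis of the transfer orbit: a_t = (67180 + 7465)/2 = 37322.5 km.
On the circular orbit at r = 67180 km, v_c = √(μ/r) = 2.43576 km/s.
Transfer-orbit speed at the same r (vis-viva, a = a_t): v_t = √[μ(2/r − 1/a_t)] = 1.08934 km/s.
Δv₁ = |v_t − v_c| = |1.08934 − 2.43576| = 1.346 km/s.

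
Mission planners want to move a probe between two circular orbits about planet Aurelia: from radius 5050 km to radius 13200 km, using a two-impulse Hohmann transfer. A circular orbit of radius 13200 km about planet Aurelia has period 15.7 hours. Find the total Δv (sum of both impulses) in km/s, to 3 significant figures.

Δv = 0.857 km/s

From Kepler's third law T² = 4π²r³/μ at r = 13200 km, T = 15.7 hours = 15.7 × 3600 s = 56520 s: μ = 4π²r³/T² = 28423.5 km³/s².
The Hohmann ellipse has a_t = (r₁ + r₂)/2 = 9125 km.
Circular speed at r₁: v₁ = √(μ/r₁) = √(28423.5/5050) = 2.372427 km/s.
On the transfer ellipse at r₁, v² = μ(2/r − 1/a) gives v_p = √[μ(2/r₁ − 1/a_t)] = 2.853405 km/s.
First burn Δv₁ = |v_p − v₁| = 0.480978 km/s.
Circular speed at r₂: v₂ = √(μ/r₂) = 1.467411 km/s.
Transfer-orbit speed at r₂: v_a = √[μ(2/r₂ − 1/a_t)] = 1.091644 km/s.
Second burn Δv₂ = |v₂ − v_a| = 0.375767 km/s.
Total Δv = Δv₁ + Δv₂ = 0.8567 km/s.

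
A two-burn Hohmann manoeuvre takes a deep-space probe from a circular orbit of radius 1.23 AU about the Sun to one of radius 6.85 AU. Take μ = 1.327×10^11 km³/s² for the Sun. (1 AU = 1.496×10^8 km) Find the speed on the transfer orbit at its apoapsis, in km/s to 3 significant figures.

v = 6.28 km/s

In km: r₁ = 1.23 × 1.496×10^8 = 1.84008×10^8 km; r₂ = 6.85 × 1.496×10^8 = 1.02476×10^9 km.
The Hohmann ellipse has a_t = (r₁ + r₂)/2 = 6.04384×10^8 km.
The apoapsis of the transfer ellipse is at r = 1.02476×10^9 km.
From the vis-viva equation, v = √[μ(2/r − 1/a_t)] = 6.279 km/s.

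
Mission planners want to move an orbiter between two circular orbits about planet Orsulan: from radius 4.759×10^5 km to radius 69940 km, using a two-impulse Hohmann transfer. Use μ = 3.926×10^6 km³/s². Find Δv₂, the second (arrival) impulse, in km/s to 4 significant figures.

The Hohmann ellipse has a_t = (r₁ + r₂)/2 = 2.7292×10^5 km.
Circular speed at r = 69940 km: v_c = √(μ/r) = 7.4923 km/s.
Transfer-orbit speed at the same r (vis-viva, a = a_t): v_t = √[μ(2/r − 1/a_t)] = 9.8936 km/s.
Δv₂ = |v_t − v_c| = |9.8936 − 7.4923| = 2.401 km/s.

Δv₂ = 2.401 km/s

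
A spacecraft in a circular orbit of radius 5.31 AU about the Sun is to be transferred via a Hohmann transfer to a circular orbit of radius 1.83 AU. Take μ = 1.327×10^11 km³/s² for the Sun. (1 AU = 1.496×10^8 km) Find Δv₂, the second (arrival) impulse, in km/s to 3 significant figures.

In km: r₁ = 5.31 × 1.496×10^8 = 7.94376×10^8 km; r₂ = 1.83 × 1.496×10^8 = 2.73768×10^8 km.
The Hohmann ellipse has a_t = (r₁ + r₂)/2 = 5.34072×10^8 km.
Circular speed at r = 2.73768×10^8 km: v_c = √(μ/r) = 22.016 km/s.
Transfer-orbit speed at the same r (vis-viva, a = a_t): v_t = √[μ(2/r − 1/a_t)] = 26.851 km/s.
Δv₂ = |v_t − v_c| = |26.851 − 22.016| = 4.835 km/s.

Δv₂ = 4.83 km/s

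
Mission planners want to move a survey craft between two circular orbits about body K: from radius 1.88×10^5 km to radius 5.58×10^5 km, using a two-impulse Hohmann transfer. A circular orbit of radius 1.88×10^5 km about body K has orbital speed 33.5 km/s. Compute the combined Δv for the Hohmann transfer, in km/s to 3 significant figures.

From the circular-orbit relation v² = μ/r at r = 1.88×10^5 km: μ = v²r = (33.5)² × 1.88×10^5 = 2.10983×10^8 km³/s².
The Hohmann ellipse has a_t = (r₁ + r₂)/2 = 3.730×10^5 km.
Circular speed at r₁: v₁ = √(μ/r₁) = √(2.10983×10^8/1.880×10^5) = 33.500 km/s.
Transfer-orbit speed at r₁ (vis-viva): v_p = √[μ(2/r₁ − 1/a_t)] = 40.974 km/s.
First burn Δv₁ = |v_p − v₁| = 7.474 km/s.
At r₂, v₂ = √(μ/r₂) = 19.44 km/s.
Transfer-orbit speed at r₂: v_a = √[μ(2/r₂ − 1/a_t)] = 13.80 km/s.
Second burn Δv₂ = |v₂ − v_a| = 5.640 km/s.
Total Δv = Δv₁ + Δv₂ = 13.11 km/s.

Δv = 13.1 km/s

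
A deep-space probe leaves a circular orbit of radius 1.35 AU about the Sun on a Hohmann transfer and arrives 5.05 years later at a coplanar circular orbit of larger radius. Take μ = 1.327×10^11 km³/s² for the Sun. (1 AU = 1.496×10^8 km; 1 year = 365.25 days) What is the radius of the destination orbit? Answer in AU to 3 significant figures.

r₂ = 7.99 AU

In km: r₁ = 1.35 × 1.496×10^8 = 2.0196×10^8 km.
Transfer time t = 5.05 years × 365.25 × 86400 s = 1.5936588×10^8 s, and t = π√(a_t³/μ).
So a_t = (μ t²/π²)^(1/3) = (1.327×10^11 × (1.5936588×10^8)² / π²)^(1/3) = 6.9896×10^8 km.
Since a_t = (r₁ + r₂)/2, r₂ = 2a_t − r₁ = 2×6.9896×10^8 − 2.0196×10^8 = 1.19596×10^9 km.
In AU: r₂ = 1.19596×10^9 / 1.496×10^8 = 7.99 AU.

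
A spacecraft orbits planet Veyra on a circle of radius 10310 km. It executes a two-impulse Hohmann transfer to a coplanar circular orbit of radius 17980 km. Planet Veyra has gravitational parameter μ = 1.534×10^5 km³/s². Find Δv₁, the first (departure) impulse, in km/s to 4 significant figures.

Δv₁ = 0.4916 km/s

Transfer-ellipse semi-major axis a_t = (r₁ + r₂)/2 = (10310 + 17980)/2 = 14145 km.
On the circular orbit at r = 10310 km, v_c = √(μ/r) = 3.8573 km/s.
Transfer-orbit speed at the same r (vis-viva, a = a_t): v_t = √[μ(2/r − 1/a_t)] = 4.3489 km/s.
Δv₁ = |v_t − v_c| = |4.3489 − 3.8573| = 0.4916 km/s.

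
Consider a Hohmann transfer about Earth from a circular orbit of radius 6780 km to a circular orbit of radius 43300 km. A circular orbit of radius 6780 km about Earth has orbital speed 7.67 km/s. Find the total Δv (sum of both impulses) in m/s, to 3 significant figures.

Δv = 3870 m/s

From the circular-orbit relation v² = μ/r at r = 6780 km: μ = v²r = (7.67)² × 6780 = 3.98860×10^5 km³/s².
The Hohmann ellipse has a_t = (r₁ + r₂)/2 = 25040 km.
Circular speed at r₁: v₁ = √(μ/r₁) = √(3.98860×10^5/6780) = 7.6700 km/s.
On the transfer ellipse at r₁, vis-viva gives v_p = √[μ(2/r₁ − 1/a_t)] = 10.086 km/s.
First burn Δv₁ = |v_p − v₁| = 2.416 km/s.
At r₂, v₂ = √(μ/r₂) = 3.035 km/s.
Transfer-orbit speed at r₂: v_a = √[μ(2/r₂ − 1/a_t)] = 1.579 km/s.
Second burn Δv₂ = |v₂ − v_a| = 1.456 km/s.
Δv = Δv₁ + Δv₂ = 2.416 + 1.456 = 3.872 km/s.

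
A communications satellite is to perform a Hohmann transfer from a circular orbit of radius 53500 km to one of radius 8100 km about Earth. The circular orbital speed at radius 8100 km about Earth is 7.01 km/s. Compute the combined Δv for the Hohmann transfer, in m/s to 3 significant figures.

Δv = 3560 m/s

From the circular-orbit relation v² = μ/r at r = 8100 km: μ = v²r = (7.01)² × 8100 = 3.98035×10^5 km³/s².
The Hohmann ellipse has a_t = (r₁ + r₂)/2 = 30800 km.
Circular speed at r₁: v₁ = √(μ/r₁) = √(3.98035×10^5/53500) = 2.728 km/s.
Transfer-orbit speed at r₁ (vis-viva equation): v_a = √[μ(2/r₁ − 1/a_t)] = 1.399 km/s.
First burn Δv₁ = |v_a − v₁| = 1.329 km/s.
At r₂, v₂ = √(μ/r₂) = 7.010 km/s.
Transfer-orbit speed at r₂: v_p = √[μ(2/r₂ − 1/a_t)] = 9.239 km/s.
Second burn Δv₂ = |v₂ − v_p| = 2.229 km/s.
Total Δv = Δv₁ + Δv₂ = 3.558 km/s.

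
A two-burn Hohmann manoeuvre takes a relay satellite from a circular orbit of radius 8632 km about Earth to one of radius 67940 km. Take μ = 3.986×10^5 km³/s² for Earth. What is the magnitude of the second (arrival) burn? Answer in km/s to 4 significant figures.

Semi-major axis of the transfer orbit: a_t = (8632 + 67940)/2 = 38286 km.
Circular speed at r = 67940 km: v_c = √(μ/r) = 2.422 km/s.
Vis-viva on the transfer ellipse at r = 67940 km gives v_t = √[μ(2/r − 1/a_t)] = 1.150 km/s.
Δv₂ = |v_t − v_c| = |1.150 − 2.422| = 1.272 km/s.

Δv₂ = 1.272 km/s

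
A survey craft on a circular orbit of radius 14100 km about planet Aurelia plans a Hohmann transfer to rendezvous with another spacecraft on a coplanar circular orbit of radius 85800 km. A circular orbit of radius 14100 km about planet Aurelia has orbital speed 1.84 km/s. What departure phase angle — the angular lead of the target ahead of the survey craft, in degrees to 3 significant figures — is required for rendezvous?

From the circular-orbit relation v² = μ/r at r = 14100 km: μ = v²r = (1.84)² × 14100 = 47737.0 km³/s².
The Hohmann ellipse has a_t = (r₁ + r₂)/2 = 49950 km.
The half-period of the transfer ellipse is t = π√(a_t³/μ) = 1.605187×10^5 s.
Target angular speed ω₂ = √(μ/r₂³) = 8.693536×10^-6 rad/s.
Angle swept by the target during transfer: ω₂·t = 1.395475 rad = 79.95°.
The survey craft traverses 180° on the transfer ellipse, so the target must lead by 180° − 79.95° = 100°.

φ = 100°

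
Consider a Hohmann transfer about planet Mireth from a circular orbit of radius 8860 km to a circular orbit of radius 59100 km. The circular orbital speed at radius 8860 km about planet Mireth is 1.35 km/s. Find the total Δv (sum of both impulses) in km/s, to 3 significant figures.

Δv = 0.686 km/s

From the circular-orbit relation v² = μ/r at r = 8860 km: μ = v²r = (1.35)² × 8860 = 16147.4 km³/s².
Transfer-ellipse semi-major axis a_t = (r₁ + r₂)/2 = (8860 + 59100)/2 = 33980 km.
Circular speed at r₁: v₁ = √(μ/r₁) = √(16147.4/8860) = 1.3500 km/s.
Transfer-orbit speed at r₁ (vis-viva): v_p = √[μ(2/r₁ − 1/a_t)] = 1.7804 km/s.
First burn Δv₁ = |v_p − v₁| = 0.4304 km/s.
Circular speed at r₂: v₂ = √(μ/r₂) = 0.5227 km/s.
Transfer-orbit speed at r₂: v_a = √[μ(2/r₂ − 1/a_t)] = 0.2669 km/s.
Second burn Δv₂ = |v₂ − v_a| = 0.2558 km/s.
Δv = Δv₁ + Δv₂ = 0.4304 + 0.2558 = 0.6862 km/s.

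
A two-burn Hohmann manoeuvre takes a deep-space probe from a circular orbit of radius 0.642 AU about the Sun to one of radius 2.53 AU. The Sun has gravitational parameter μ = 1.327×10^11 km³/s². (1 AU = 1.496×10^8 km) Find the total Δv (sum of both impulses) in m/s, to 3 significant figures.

Δv = 16600 m/s

In km: r₁ = 0.642 × 1.496×10^8 = 9.60432×10^7 km; r₂ = 2.53 × 1.496×10^8 = 3.78488×10^8 km.
Transfer-ellipse semi-major axis a_t = (r₁ + r₂)/2 = (9.60432×10^7 + 3.78488×10^8)/2 = 2.372656×10^8 km.
Circular speed at r₁: v₁ = √(μ/r₁) = √(1.327×10^11/9.60432×10^7) = 37.170821 km/s.
Transfer-orbit speed at r₁ (v² = μ(2/r − 1/a)): v_p = √[μ(2/r₁ − 1/a_t)] = 46.947322 km/s.
First burn Δv₁ = |v_p − v₁| = 9.777 km/s.
At r₂, v₂ = √(μ/r₂) = 18.724 km/s.
Transfer-orbit speed at r₂: v_a = √[μ(2/r₂ − 1/a_t)] = 11.913 km/s.
Second burn Δv₂ = |v₂ − v_a| = 6.811 km/s.
Total Δv = Δv₁ + Δv₂ = 16.59 km/s.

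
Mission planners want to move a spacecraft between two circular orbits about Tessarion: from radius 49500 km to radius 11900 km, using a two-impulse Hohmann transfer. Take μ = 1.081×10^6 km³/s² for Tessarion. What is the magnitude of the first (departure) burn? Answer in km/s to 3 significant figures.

Δv₁ = 1.76 km/s

Transfer-ellipse semi-major axis a_t = (r₁ + r₂)/2 = (49500 + 11900)/2 = 30700 km.
On the circular orbit at r = 49500 km, v_c = √(μ/r) = 4.673 km/s.
Transfer-orbit speed at the same r (vis-viva, a = a_t): v_t = √[μ(2/r − 1/a_t)] = 2.909 km/s.
Δv₁ = |v_t − v_c| = |2.909 − 4.673| = 1.764 km/s.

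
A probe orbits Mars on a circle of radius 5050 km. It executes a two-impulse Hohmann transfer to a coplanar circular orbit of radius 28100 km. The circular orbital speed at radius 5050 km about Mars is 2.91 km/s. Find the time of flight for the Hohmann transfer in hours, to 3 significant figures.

From the circular-orbit relation v² = μ/r at r = 5050 km: μ = v²r = (2.91)² × 5050 = 42763.9 km³/s².
Transfer-ellipse semi-major axis a_t = (r₁ + r₂)/2 = (5050 + 28100)/2 = 16575 km.
Transfer time t = π√(a_t³/μ) = π√((16575)³ / 42763.9) = 32420 s.
Converting: 32420 s ÷ 3600 s/hour = 9.01 hours.

t = 9.01 hours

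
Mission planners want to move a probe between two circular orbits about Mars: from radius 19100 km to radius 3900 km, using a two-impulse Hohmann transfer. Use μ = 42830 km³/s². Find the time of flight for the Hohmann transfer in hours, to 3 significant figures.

t = 5.20 hours

Semi-major axis of the transfer orbit: a_t = (19100 + 3900)/2 = 11500 km.
Half the transfer-orbit period gives t = π√(a_t³/μ) = 18720 s.
Converting: 18720 s ÷ 3600 s/hour = 5.20 hours.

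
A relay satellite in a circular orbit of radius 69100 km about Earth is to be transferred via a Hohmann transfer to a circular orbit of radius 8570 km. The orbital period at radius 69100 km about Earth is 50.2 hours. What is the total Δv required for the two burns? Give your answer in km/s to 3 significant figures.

From Kepler's third law T² = 4π²r³/μ at r = 69100 km, T = 50.2 hours = 50.2 × 3600 s = 1.8072×10^5 s: μ = 4π²r³/T² = 3.98824×10^5 km³/s².
Semi-major axis of the transfer orbit: a_t = (69100 + 8570)/2 = 38835 km.
Circular speed at r₁: v₁ = √(μ/r₁) = √(3.98824×10^5/69100) = 2.4024 km/s.
Transfer-orbit speed at r₁ (vis-viva equation): v_a = √[μ(2/r₁ − 1/a_t)] = 1.1286 km/s.
First burn Δv₁ = |v_a − v₁| = 1.274 km/s.
At r₂, v₂ = √(μ/r₂) = 6.822 km/s.
Transfer-orbit speed at r₂: v_p = √[μ(2/r₂ − 1/a_t)] = 9.100 km/s.
Second burn Δv₂ = |v₂ − v_p| = 2.278 km/s.
Δv = Δv₁ + Δv₂ = 1.274 + 2.278 = 3.552 km/s.

Δv = 3.55 km/s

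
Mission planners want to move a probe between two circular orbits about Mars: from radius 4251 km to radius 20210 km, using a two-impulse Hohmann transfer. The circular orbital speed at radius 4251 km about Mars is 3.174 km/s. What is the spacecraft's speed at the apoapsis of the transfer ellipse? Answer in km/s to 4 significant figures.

From the circular-orbit relation v² = μ/r at r = 4251 km: μ = v²r = (3.174)² × 4251 = 42825.7 km³/s².
The Hohmann ellipse has a_t = (r₁ + r₂)/2 = 12230.5 km.
At apoapsis, r = 20210 km.
From the vis-viva equation, v = √[μ(2/r − 1/a_t)] = 0.8582 km/s.

v = 0.8582 km/s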